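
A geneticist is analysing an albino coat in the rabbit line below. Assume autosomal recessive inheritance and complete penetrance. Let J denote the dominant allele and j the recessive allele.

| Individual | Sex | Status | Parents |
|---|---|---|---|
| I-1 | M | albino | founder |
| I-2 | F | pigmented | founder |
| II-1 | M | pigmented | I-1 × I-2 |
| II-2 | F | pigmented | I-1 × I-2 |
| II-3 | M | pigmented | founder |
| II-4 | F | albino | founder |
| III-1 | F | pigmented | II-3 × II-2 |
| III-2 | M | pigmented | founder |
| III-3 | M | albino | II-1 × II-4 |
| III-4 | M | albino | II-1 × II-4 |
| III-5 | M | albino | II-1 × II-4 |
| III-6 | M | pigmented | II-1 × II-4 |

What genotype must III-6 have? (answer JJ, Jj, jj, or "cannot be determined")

From phenotype alone, III-6 is JJ or Jj.
III-6 is pigmented so carries J and received j from II-4 (jj), so III-6 is Jj.

Jj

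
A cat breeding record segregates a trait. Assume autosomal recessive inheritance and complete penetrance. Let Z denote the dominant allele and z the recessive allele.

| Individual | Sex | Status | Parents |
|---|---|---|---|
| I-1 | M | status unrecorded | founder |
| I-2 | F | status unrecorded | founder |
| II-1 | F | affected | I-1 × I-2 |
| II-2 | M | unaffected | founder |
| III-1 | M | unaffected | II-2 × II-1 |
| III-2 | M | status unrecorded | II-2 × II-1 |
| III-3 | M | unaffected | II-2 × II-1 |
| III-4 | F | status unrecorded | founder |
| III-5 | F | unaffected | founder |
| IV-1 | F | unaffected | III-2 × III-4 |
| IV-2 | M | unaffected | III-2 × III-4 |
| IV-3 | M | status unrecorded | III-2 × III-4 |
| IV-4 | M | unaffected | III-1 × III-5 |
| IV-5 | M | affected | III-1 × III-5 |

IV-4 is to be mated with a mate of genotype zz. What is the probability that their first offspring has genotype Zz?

III-1 is unaffected so carries Z and received z from II-1 (zz), so III-1 is Zz.
III-5 is unaffected so carries Z and passed z to IV-5 (zz), so III-5 is Zz.
IV-4 is an unaffected offspring of III-1 (Zz) × III-5 (Zz), whose cross gives 1/4 ZZ : 1/2 Zz : 1/4 zz; conditioning on being unaffected, IV-4 is ZZ with probability 1/3, Zz with probability 2/3.
Summing over parental genotype combinations, P(offspring has genotype Zz) = 1/3·1 + 2/3·1/2 = 2/3.

2/3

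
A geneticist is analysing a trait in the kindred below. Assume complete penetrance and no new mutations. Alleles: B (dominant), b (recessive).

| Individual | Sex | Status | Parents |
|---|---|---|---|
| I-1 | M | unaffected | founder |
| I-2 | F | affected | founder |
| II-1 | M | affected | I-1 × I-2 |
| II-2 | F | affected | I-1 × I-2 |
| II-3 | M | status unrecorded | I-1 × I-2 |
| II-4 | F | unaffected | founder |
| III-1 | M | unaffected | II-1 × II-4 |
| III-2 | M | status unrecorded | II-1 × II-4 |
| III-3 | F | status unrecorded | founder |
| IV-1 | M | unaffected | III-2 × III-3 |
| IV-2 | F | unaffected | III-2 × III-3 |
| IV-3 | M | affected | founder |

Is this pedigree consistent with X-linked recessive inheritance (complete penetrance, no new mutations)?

Under X-linked recessive, II-2 (affected, female) cannot arise from I-1 (unaffected) × I-2 (affected).

No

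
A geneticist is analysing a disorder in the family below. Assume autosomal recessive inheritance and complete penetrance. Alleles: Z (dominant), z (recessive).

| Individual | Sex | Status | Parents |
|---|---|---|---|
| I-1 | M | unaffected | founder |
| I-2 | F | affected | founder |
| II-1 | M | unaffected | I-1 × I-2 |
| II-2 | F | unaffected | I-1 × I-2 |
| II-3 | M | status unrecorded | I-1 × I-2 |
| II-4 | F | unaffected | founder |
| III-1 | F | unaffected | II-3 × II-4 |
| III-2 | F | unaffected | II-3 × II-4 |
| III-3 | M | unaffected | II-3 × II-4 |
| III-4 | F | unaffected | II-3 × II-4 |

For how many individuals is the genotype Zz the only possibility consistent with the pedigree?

Obligate heterozygotes: II-1 is unaffected so carries Z and received z from I-2 (zz), so II-1 is Zz; II-2 is unaffected so carries Z and received z from I-2 (zz), so II-2 is Zz.
Every other individual is either homozygous by phenotype or has at least one consistent homozygous assignment, so the count is 2.

2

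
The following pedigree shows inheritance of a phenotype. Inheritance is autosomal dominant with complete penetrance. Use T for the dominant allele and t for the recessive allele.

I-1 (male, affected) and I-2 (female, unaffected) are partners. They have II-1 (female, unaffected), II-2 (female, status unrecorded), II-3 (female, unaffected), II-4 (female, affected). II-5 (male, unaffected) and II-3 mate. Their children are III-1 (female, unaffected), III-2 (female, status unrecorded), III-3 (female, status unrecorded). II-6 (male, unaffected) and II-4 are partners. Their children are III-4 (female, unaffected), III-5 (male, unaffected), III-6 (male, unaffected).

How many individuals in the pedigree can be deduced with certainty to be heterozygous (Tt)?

2

Obligate heterozygotes: I-1 is affected so carries T and passed t to II-1 (tt), so I-1 is Tt; II-4 is affected so carries T and received t from I-2 (tt), so II-4 is Tt.
Every other individual is either homozygous by phenotype or has at least one consistent homozygous assignment, so the count is 2.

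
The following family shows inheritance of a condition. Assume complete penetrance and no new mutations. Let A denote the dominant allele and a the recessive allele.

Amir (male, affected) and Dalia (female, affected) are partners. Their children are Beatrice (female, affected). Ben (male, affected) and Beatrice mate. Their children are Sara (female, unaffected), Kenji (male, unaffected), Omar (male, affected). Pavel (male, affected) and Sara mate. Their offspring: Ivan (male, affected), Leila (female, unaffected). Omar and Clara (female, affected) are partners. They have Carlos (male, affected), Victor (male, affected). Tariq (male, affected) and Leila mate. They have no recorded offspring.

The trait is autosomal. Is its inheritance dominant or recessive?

dominant

Ben and Beatrice are both affected yet have an unaffected child Sara. Under a recessive model two affected parents are homozygous and every child would be affected, so the trait cannot be recessive.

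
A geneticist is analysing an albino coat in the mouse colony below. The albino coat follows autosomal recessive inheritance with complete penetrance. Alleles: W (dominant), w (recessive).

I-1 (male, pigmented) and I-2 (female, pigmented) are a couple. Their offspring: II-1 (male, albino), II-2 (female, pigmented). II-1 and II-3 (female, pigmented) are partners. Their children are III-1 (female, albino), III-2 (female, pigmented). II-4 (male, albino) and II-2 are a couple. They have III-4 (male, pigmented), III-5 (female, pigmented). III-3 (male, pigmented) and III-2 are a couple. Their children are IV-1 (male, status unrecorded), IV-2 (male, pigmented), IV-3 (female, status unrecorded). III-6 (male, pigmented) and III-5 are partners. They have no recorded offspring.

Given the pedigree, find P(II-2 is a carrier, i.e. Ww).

I-1 is pigmented so carries W and passed w to II-1 (ww), so I-1 is Ww.
I-2 is pigmented so carries W and passed w to II-1 (ww), so I-2 is Ww.
Their cross gives offspring ratios 1/4 WW : 1/2 Ww : 1/4 ww. Conditioning on II-2 being pigmented, P(Ww) = 1/2 / 3/4 = 2/3 before taking II-2's own offspring into account.
II-4 is albino, so II-4 is ww.
Now use II-2's offspring. Probability of each recorded status — pigmented son III-4: 1/2 if II-2 is Ww, 1 if WW; pigmented daughter III-5: 1/2 if II-2 is Ww, 1 if WW.
Bayes: P(Ww) = 2/3·1/4 / (2/3·1/4 + 1/3·1) = 1/3.

1/3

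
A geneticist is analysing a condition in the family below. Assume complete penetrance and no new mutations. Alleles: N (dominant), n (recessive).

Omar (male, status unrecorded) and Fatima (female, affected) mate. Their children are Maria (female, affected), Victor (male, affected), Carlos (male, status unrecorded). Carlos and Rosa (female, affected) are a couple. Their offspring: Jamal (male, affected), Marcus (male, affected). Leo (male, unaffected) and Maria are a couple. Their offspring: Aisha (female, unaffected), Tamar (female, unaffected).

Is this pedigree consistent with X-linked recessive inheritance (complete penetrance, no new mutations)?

Yes

A consistent assignment under X-linked recessive exists: Omar X^n Y, Fatima X^n X^n, Maria X^n X^n, Victor X^n Y, Carlos X^n Y, Rosa X^n X^n, Leo X^N Y, Jamal X^n Y, Marcus X^n Y, Aisha X^N X^n, Tamar X^N X^n.
In this assignment every recorded phenotype matches its genotype and every non-founder's genotype is obtainable from its parents' genotypes, so the pedigree is consistent.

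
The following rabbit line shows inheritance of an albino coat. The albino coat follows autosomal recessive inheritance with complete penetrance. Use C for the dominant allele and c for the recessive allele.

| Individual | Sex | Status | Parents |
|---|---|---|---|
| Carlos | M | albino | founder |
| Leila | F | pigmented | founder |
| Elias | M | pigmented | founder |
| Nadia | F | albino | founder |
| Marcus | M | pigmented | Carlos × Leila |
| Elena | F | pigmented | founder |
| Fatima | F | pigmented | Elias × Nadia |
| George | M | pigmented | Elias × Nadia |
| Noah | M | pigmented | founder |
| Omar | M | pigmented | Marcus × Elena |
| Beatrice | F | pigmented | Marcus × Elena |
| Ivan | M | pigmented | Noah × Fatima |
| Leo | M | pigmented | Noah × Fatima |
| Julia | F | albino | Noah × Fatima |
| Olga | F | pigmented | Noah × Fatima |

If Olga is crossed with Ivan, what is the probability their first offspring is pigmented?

Noah is pigmented so carries C and passed c to Julia (cc), so Noah is Cc.
Fatima is pigmented so carries C and received c from Nadia (cc), so Fatima is Cc.
Olga is a pigmented offspring of Noah (Cc) × Fatima (Cc), whose cross gives 1/4 CC : 1/2 Cc : 1/4 cc; conditioning on being pigmented, Olga is CC with probability 1/3, Cc with probability 2/3.
Ivan is a pigmented offspring of Noah (Cc) × Fatima (Cc), whose cross gives 1/4 CC : 1/2 Cc : 1/4 cc; conditioning on being pigmented, Ivan is CC with probability 1/3, Cc with probability 2/3.
Summing over parental genotype combinations, P(offspring is pigmented) = 1/9·1 + 2/9·1 + 2/9·1 + 4/9·3/4 = 8/9.

8/9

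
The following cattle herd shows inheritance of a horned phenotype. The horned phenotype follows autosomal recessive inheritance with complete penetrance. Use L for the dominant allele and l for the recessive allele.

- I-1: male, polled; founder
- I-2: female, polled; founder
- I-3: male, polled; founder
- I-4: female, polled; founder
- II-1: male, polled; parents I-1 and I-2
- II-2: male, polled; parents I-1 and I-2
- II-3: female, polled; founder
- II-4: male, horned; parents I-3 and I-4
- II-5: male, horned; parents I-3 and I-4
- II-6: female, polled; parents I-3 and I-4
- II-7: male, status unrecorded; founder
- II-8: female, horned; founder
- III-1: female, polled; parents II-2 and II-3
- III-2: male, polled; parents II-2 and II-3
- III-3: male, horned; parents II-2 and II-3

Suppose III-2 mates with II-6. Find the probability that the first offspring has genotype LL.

II-2 is polled so carries L and passed l to III-3 (ll), so II-2 is Ll.
II-3 is polled so carries L and passed l to III-3 (ll), so II-3 is Ll.
III-2 is a polled offspring of II-2 (Ll) × II-3 (Ll), whose cross gives 1/4 LL : 1/2 Ll : 1/4 ll; conditioning on being polled, III-2 is LL with probability 1/3, Ll with probability 2/3.
I-3 is polled so carries L and passed l to II-4 (ll), so I-3 is Ll.
I-4 is polled so carries L and passed l to II-4 (ll), so I-4 is Ll.
II-6 is a polled offspring of I-3 (Ll) × I-4 (Ll), whose cross gives 1/4 LL : 1/2 Ll : 1/4 ll; conditioning on being polled, II-6 is LL with probability 1/3, Ll with probability 2/3.
Summing over parental genotype combinations, P(offspring has genotype LL) = 1/9·1 + 2/9·1/2 + 2/9·1/2 + 4/9·1/4 = 4/9.

4/9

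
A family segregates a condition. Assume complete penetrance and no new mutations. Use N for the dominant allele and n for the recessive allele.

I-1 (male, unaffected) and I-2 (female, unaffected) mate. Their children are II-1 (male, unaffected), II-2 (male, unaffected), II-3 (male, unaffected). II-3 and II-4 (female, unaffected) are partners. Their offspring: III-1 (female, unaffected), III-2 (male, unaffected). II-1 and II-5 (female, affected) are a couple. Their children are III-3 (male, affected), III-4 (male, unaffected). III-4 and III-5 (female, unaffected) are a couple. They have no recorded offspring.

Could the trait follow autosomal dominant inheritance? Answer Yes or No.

A consistent assignment under autosomal dominant exists: I-1 nn, I-2 nn, II-1 nn, II-2 nn, II-3 nn, II-4 nn, II-5 Nn, III-1 nn, III-2 nn, III-3 Nn, III-4 nn, III-5 nn.
In this assignment every recorded phenotype matches its genotype and every non-founder's genotype is obtainable from its parents' genotypes, so the pedigree is consistent.

Yes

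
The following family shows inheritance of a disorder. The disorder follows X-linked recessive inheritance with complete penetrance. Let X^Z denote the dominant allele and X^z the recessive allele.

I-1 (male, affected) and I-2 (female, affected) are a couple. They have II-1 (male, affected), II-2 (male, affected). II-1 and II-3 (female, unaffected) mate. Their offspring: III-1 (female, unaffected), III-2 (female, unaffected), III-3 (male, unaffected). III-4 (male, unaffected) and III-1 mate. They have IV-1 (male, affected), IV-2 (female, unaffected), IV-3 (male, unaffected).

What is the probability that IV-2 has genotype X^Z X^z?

1/2

III-4 is unaffected, so III-4 is X^Z Y.
III-1 is unaffected so carries Z and received z from II-1 (X^z Y), so III-1 is X^Z X^z.
Their cross gives offspring ratios 1/2 X^Z X^Z : 1/2 X^Z X^z. Conditioning on IV-2 being unaffected, P(X^Z X^z) = 1/2 / 1 = 1/2.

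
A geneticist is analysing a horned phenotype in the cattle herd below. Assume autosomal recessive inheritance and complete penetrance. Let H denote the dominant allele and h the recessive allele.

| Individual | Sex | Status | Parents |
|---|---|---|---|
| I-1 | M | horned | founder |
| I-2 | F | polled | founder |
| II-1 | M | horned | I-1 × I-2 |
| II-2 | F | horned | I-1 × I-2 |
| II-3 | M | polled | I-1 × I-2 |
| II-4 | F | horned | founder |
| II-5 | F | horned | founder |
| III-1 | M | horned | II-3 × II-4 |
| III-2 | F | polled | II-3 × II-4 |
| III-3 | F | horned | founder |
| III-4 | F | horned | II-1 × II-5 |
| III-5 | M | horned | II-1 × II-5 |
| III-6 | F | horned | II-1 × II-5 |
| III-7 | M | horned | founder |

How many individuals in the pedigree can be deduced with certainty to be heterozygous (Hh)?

3

Obligate heterozygotes: I-2 is polled so carries H and passed h to II-1 (hh), so I-2 is Hh; II-3 is polled so carries H and received h from I-1 (hh), so II-3 is Hh; III-2 is polled so carries H and received h from II-4 (hh), so III-2 is Hh.
Every other individual is either homozygous by phenotype or has at least one consistent homozygous assignment, so the count is 3.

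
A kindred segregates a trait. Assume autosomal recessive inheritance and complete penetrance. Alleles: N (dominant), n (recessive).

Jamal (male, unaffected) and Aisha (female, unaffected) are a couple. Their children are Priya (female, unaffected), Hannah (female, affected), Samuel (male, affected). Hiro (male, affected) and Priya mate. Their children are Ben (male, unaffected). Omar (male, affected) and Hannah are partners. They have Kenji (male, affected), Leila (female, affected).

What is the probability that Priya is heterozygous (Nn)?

Jamal is unaffected so carries N and passed n to Hannah (nn), so Jamal is Nn.
Aisha is unaffected so carries N and passed n to Hannah (nn), so Aisha is Nn.
Their cross gives offspring ratios 1/4 NN : 1/2 Nn : 1/4 nn. Conditioning on Priya being unaffected, P(Nn) = 1/2 / 3/4 = 2/3 before taking Priya's own offspring into account.
Hiro is affected, so Hiro is nn.
Now use Priya's offspring. Probability of each recorded status — unaffected son Ben: 1/2 if Priya is Nn, 1 if NN.
Bayes: P(Nn) = 2/3·1/2 / (2/3·1/2 + 1/3·1) = 1/2.

1/2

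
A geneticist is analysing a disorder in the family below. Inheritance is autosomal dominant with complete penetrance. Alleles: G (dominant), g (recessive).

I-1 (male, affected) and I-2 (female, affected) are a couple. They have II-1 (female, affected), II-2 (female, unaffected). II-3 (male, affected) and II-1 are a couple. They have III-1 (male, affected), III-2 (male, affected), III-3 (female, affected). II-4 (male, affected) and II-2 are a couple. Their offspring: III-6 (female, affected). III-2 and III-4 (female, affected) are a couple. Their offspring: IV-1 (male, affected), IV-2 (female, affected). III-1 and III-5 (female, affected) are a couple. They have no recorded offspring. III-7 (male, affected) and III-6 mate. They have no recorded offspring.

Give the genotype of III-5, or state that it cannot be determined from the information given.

III-5's phenotype allows GG or Gg, and no parent or child forces a single allele at both positions; consistent genotype assignments exist with III-5 as GG or Gg.

cannot be determined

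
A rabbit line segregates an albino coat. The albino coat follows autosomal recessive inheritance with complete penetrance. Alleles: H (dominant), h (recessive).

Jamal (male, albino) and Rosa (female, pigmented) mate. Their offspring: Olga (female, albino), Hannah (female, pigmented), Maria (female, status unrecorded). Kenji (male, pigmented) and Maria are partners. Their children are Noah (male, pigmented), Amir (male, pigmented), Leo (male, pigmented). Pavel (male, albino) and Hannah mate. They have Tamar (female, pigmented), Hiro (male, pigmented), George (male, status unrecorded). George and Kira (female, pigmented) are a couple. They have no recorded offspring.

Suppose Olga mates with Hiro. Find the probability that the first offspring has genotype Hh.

Olga is albino, so Olga is hh.
Hiro is pigmented so carries H and received h from Pavel (hh), so Hiro is Hh.
The cross gives 1/2 Hh : 1/2 hh, so P(offspring has genotype Hh) = 1/2.

1/2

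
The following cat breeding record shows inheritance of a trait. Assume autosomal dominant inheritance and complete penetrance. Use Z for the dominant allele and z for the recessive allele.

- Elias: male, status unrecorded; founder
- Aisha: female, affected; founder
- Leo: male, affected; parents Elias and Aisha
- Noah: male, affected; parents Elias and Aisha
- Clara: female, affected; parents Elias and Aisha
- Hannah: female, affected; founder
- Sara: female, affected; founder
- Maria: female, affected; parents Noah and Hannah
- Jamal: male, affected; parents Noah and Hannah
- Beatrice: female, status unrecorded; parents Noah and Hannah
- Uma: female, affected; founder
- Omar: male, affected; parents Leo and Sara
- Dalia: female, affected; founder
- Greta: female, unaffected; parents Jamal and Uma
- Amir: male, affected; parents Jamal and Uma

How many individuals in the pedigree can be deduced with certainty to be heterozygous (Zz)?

Obligate heterozygotes: Jamal is affected so carries Z and passed z to Greta (zz), so Jamal is Zz; Uma is affected so carries Z and passed z to Greta (zz), so Uma is Zz.
Every other individual is either homozygous by phenotype or has at least one consistent homozygous assignment, so the count is 2.

2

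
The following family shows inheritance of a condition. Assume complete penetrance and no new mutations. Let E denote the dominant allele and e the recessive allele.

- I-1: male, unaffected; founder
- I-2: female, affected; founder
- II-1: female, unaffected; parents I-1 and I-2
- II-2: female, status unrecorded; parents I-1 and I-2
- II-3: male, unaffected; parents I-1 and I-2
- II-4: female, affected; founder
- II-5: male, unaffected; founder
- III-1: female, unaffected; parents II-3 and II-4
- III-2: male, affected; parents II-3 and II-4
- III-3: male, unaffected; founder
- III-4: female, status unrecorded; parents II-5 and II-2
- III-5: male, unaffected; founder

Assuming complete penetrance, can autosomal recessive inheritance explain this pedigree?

A consistent assignment under autosomal recessive exists: I-1 EE, I-2 ee, II-1 Ee, II-2 Ee, II-3 Ee, II-4 ee, II-5 EE, III-1 Ee, III-2 ee, III-3 EE, III-4 EE, III-5 EE.
In this assignment every recorded phenotype matches its genotype and every non-founder's genotype is obtainable from its parents' genotypes, so the pedigree is consistent.

Yes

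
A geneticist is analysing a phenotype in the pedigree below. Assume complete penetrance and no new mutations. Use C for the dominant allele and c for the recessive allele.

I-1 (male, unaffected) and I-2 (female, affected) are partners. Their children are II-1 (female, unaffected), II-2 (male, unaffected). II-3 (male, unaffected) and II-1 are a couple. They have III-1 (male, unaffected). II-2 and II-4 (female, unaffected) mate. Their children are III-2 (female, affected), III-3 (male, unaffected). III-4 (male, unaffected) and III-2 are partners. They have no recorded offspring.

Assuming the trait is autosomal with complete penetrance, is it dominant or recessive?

II-2 and II-4 are both unaffected yet have an affected child III-2. Under dominance, an affected child requires at least one affected parent, so the trait cannot be dominant.

recessive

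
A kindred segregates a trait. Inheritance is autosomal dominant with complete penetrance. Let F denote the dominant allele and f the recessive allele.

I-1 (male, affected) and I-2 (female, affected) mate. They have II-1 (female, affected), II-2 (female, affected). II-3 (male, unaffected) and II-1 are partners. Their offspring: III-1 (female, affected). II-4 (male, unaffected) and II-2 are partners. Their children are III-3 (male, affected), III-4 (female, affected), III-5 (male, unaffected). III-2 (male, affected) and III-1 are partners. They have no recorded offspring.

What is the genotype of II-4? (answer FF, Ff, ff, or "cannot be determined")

II-4 is unaffected, so II-4 is ff.

ff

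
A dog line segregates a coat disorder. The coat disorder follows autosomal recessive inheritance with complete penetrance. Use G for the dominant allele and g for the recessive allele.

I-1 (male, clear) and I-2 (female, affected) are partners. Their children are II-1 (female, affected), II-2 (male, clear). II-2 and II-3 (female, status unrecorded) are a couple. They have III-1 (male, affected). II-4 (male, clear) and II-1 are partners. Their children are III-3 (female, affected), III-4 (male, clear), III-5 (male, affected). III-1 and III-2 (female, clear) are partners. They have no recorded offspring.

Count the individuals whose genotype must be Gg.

Obligate heterozygotes: I-1 is clear so carries G and passed g to II-1 (gg), so I-1 is Gg; II-2 is clear so carries G and received g from I-2 (gg), so II-2 is Gg; II-4 is clear so carries G and passed g to III-3 (gg), so II-4 is Gg; III-4 is clear so carries G and received g from II-1 (gg), so III-4 is Gg.
Every other individual is either homozygous by phenotype or has at least one consistent homozygous assignment, so the count is 4.

4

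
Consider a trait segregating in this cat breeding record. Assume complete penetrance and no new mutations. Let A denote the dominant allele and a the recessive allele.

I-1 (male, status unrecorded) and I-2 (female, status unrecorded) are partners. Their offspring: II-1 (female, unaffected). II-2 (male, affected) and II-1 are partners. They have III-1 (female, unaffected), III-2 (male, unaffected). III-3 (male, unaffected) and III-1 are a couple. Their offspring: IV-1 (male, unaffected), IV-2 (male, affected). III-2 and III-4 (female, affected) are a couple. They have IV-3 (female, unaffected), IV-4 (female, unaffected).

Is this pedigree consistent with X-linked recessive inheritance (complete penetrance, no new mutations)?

Yes

A consistent assignment under X-linked recessive exists: I-1 X^A Y, I-2 X^A X^A, II-1 X^A X^A, II-2 X^a Y, III-1 X^A X^a, III-2 X^A Y, III-3 X^A Y, III-4 X^a X^a, IV-1 X^A Y, IV-2 X^a Y, IV-3 X^A X^a, IV-4 X^A X^a.
In this assignment every recorded phenotype matches its genotype and every non-founder's genotype is obtainable from its parents' genotypes, so the pedigree is consistent.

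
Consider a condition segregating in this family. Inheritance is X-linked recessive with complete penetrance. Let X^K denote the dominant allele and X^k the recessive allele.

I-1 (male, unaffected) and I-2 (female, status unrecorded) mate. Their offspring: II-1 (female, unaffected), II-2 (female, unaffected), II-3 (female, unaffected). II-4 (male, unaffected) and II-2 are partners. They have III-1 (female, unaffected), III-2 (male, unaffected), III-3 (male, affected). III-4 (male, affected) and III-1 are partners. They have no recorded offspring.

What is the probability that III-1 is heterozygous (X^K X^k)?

II-4 is unaffected, so II-4 is X^K Y.
II-2 is unaffected so carries K and passed k to III-3 (X^k Y), so II-2 is X^K X^k.
Their cross gives offspring ratios 1/2 X^K X^K : 1/2 X^K X^k. Conditioning on III-1 being unaffected, P(X^K X^k) = 1/2 / 1 = 1/2.

1/2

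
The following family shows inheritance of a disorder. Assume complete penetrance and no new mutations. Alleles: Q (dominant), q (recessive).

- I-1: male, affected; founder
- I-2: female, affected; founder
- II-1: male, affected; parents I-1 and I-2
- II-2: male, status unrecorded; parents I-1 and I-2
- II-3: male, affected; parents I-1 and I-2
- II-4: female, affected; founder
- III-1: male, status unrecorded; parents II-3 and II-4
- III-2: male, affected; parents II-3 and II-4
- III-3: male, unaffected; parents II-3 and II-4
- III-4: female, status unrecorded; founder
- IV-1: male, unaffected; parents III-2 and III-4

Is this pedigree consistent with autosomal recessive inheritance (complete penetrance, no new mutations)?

No

Under autosomal recessive, III-3 (unaffected, male) cannot arise from II-3 (affected) × II-4 (affected).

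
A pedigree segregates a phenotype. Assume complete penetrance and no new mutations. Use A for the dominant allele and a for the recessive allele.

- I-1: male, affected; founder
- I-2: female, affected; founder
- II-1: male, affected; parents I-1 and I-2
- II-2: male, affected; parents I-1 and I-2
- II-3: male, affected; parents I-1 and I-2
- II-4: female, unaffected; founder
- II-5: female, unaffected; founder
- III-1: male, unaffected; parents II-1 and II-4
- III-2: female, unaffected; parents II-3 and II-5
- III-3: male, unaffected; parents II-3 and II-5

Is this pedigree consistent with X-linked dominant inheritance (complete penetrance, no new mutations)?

No

Under X-linked dominant, III-2 (unaffected, female) cannot arise from II-3 (affected) × II-5 (unaffected).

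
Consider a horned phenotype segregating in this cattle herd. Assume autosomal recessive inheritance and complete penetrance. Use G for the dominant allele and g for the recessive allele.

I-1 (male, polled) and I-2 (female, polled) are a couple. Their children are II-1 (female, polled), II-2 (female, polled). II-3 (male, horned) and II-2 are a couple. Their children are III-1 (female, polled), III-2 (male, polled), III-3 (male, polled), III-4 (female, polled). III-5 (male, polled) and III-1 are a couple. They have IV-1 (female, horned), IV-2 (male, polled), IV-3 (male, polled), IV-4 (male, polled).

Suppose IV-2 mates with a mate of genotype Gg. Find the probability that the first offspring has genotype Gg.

III-5 is polled so carries G and passed g to IV-1 (gg), so III-5 is Gg.
III-1 is polled so carries G and received g from II-3 (gg), so III-1 is Gg.
IV-2 is a polled offspring of III-5 (Gg) × III-1 (Gg), whose cross gives 1/4 GG : 1/2 Gg : 1/4 gg; conditioning on being polled, IV-2 is GG with probability 1/3, Gg with probability 2/3.
Summing over parental genotype combinations, P(offspring has genotype Gg) = 1/3·1/2 + 2/3·1/2 = 1/2.

1/2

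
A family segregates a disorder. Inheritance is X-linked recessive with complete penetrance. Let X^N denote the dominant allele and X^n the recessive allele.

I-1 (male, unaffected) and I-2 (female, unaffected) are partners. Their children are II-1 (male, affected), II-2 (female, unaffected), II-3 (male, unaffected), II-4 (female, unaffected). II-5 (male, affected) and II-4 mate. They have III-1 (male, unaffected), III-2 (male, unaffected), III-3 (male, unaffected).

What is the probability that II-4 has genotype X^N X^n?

I-1 is unaffected, so I-1 is X^N Y.
I-2 is unaffected so carries N and passed n to II-1 (X^n Y), so I-2 is X^N X^n.
Their cross gives offspring ratios 1/2 X^N X^N : 1/2 X^N X^n. Conditioning on II-4 being unaffected, P(X^N X^n) = 1/2 / 1 = 1/2 before taking II-4's own offspring into account.
II-5 is affected, so II-5 is X^n Y.
Now use II-4's offspring. Probability of each recorded status — unaffected son III-1: 1/2 if II-4 is X^N X^n, 1 if X^N X^N; unaffected son III-2: 1/2 if II-4 is X^N X^n, 1 if X^N X^N; unaffected son III-3: 1/2 if II-4 is X^N X^n, 1 if X^N X^N.
Bayes: P(X^N X^n) = 1/2·1/8 / (1/2·1/8 + 1/2·1) = 1/9.

1/9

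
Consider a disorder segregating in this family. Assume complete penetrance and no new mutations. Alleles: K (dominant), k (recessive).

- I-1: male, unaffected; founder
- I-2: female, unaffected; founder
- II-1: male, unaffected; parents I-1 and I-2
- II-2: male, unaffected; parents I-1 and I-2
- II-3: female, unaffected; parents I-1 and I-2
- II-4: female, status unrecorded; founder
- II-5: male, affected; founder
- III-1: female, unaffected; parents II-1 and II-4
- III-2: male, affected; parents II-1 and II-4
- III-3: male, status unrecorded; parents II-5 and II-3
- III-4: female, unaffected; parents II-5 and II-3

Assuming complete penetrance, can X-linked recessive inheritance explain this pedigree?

A consistent assignment under X-linked recessive exists: I-1 X^K Y, I-2 X^K X^K, II-1 X^K Y, II-2 X^K Y, II-3 X^K X^K, II-4 X^K X^k, II-5 X^k Y, III-1 X^K X^K, III-2 X^k Y, III-3 X^K Y, III-4 X^K X^k.
In this assignment every recorded phenotype matches its genotype and every non-founder's genotype is obtainable from its parents' genotypes, so the pedigree is consistent.

Yes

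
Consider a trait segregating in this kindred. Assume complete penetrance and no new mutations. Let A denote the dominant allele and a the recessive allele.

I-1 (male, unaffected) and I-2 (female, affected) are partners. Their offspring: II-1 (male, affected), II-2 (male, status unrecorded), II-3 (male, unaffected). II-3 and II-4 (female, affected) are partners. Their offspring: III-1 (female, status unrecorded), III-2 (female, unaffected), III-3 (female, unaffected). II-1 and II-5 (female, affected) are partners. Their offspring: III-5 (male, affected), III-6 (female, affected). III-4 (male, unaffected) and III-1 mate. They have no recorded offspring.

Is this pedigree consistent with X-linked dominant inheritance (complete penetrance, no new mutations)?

Yes

A consistent assignment under X-linked dominant exists: I-1 X^a Y, I-2 X^A X^a, II-1 X^A Y, II-2 X^A Y, II-3 X^a Y, II-4 X^A X^a, II-5 X^A X^A, III-1 X^A X^a, III-2 X^a X^a, III-3 X^a X^a, III-4 X^a Y, III-5 X^A Y, III-6 X^A X^A.
In this assignment every recorded phenotype matches its genotype and every non-founder's genotype is obtainable from its parents' genotypes, so the pedigree is consistent.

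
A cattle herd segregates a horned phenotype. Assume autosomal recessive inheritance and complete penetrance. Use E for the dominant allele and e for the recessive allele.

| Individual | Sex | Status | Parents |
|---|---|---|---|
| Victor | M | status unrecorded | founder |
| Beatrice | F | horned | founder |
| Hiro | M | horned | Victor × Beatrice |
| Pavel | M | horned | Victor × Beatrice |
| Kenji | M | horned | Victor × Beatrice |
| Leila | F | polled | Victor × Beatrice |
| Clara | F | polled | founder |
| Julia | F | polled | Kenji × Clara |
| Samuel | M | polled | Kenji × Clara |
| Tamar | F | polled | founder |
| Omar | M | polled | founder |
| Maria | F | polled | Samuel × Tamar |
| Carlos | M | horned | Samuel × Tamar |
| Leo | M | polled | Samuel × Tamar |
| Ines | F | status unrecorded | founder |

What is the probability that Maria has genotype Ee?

Samuel is polled so carries E and received e from Kenji (ee), so Samuel is Ee.
Tamar is polled so carries E and passed e to Carlos (ee), so Tamar is Ee.
Their cross gives offspring ratios 1/4 EE : 1/2 Ee : 1/4 ee. Conditioning on Maria being polled, P(Ee) = 1/2 / 3/4 = 2/3.

2/3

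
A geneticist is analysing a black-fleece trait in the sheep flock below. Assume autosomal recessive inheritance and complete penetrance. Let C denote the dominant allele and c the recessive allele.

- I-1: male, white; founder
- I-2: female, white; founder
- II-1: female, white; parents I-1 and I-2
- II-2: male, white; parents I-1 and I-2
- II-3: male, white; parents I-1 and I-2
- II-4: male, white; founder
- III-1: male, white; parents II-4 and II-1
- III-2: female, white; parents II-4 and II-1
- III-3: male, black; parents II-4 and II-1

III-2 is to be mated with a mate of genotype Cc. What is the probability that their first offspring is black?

1/6

II-4 is white so carries C and passed c to III-3 (cc), so II-4 is Cc.
II-1 is white so carries C and passed c to III-3 (cc), so II-1 is Cc.
III-2 is a white offspring of II-4 (Cc) × II-1 (Cc), whose cross gives 1/4 CC : 1/2 Cc : 1/4 cc; conditioning on being white, III-2 is CC with probability 1/3, Cc with probability 2/3.
Summing over parental genotype combinations, P(offspring is black) = 2/3·1/4 = 1/6.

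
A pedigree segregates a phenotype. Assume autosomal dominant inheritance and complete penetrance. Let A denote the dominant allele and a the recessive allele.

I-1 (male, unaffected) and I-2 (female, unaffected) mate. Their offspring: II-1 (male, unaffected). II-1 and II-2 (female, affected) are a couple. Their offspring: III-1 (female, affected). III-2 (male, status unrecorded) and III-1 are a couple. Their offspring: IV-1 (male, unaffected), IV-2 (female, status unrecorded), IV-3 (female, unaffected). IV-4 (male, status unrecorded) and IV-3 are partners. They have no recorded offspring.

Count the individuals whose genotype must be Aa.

1

Obligate heterozygotes: III-1 is affected so carries A and received a from II-1 (aa), so III-1 is Aa.
Every other individual is either homozygous by phenotype or has at least one consistent homozygous assignment, so the count is 1.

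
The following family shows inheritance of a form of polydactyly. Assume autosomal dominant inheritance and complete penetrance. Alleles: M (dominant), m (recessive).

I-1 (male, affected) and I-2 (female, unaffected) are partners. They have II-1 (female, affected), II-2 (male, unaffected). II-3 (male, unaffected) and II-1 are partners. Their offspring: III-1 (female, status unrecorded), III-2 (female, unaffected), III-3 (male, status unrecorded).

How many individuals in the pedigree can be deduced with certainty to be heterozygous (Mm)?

2

Obligate heterozygotes: I-1 is affected so carries M and passed m to II-2 (mm), so I-1 is Mm; II-1 is affected so carries M and received m from I-2 (mm), so II-1 is Mm.
Every other individual is either homozygous by phenotype or has at least one consistent homozygous assignment, so the count is 2.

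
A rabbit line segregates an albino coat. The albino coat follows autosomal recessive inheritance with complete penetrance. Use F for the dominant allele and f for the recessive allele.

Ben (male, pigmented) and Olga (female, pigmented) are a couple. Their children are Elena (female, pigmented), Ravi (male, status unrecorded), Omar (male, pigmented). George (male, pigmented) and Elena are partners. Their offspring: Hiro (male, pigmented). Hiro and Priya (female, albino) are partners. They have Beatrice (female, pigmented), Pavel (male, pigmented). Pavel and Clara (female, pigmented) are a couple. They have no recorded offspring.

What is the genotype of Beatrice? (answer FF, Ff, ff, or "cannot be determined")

From phenotype alone, Beatrice is FF or Ff.
Beatrice is pigmented so carries F and received f from Priya (ff), so Beatrice is Ff.

Ff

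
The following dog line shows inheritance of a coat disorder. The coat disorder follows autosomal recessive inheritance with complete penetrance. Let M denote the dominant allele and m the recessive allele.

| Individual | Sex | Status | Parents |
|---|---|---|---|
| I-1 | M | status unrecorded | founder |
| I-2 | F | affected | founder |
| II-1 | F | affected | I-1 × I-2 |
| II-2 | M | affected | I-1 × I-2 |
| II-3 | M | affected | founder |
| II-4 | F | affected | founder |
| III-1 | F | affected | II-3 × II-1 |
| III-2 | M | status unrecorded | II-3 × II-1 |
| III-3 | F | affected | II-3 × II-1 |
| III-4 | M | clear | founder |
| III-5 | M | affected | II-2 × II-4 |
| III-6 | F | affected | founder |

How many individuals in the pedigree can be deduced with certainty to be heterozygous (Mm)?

No individual's genotype is forced to Mm by the pedigree, so the count is 0.

0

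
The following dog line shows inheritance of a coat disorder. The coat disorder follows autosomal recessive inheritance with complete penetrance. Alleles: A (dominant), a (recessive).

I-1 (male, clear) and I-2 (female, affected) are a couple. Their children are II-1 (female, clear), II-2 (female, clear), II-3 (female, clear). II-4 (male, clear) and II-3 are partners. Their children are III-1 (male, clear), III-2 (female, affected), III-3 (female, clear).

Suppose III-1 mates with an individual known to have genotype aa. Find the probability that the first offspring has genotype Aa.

2/3

II-4 is clear so carries A and passed a to III-2 (aa), so II-4 is Aa.
II-3 is clear so carries A and received a from I-2 (aa), so II-3 is Aa.
III-1 is a clear offspring of II-4 (Aa) × II-3 (Aa), whose cross gives 1/4 AA : 1/2 Aa : 1/4 aa; conditioning on being clear, III-1 is AA with probability 1/3, Aa with probability 2/3.
Summing over parental genotype combinations, P(offspring has genotype Aa) = 1/3·1 + 2/3·1/2 = 2/3.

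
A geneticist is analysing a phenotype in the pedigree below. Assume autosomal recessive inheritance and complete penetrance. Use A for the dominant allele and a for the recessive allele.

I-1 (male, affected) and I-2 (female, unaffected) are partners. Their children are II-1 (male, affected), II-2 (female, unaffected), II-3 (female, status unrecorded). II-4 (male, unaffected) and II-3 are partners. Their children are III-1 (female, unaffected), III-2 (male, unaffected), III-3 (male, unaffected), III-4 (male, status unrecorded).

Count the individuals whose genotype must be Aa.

Obligate heterozygotes: I-2 is unaffected so carries A and passed a to II-1 (aa), so I-2 is Aa; II-2 is unaffected so carries A and received a from I-1 (aa), so II-2 is Aa.
Every other individual is either homozygous by phenotype or has at least one consistent homozygous assignment, so the count is 2.

2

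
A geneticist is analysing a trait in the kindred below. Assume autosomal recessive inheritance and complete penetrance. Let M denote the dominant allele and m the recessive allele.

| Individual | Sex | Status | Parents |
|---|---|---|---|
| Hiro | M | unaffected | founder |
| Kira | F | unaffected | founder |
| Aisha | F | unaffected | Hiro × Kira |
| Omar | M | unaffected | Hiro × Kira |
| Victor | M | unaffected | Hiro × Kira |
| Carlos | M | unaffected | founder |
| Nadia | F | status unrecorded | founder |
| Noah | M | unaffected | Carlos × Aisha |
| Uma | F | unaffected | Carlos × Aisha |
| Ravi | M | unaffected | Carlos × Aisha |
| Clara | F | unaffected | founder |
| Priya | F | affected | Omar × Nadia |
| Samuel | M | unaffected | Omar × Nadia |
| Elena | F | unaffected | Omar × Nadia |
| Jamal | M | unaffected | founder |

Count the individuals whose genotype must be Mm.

Obligate heterozygotes: Omar is unaffected so carries M and passed m to Priya (mm), so Omar is Mm.
Every other individual is either homozygous by phenotype or has at least one consistent homozygous assignment, so the count is 1.

1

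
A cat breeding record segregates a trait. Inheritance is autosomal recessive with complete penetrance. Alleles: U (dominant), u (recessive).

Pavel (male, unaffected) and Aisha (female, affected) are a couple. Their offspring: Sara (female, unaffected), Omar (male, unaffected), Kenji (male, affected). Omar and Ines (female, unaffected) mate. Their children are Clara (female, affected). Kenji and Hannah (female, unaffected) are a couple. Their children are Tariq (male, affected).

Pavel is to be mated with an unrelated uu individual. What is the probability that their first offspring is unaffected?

1/2

Pavel is unaffected so carries U and passed u to Kenji (uu), so Pavel is Uu.
The cross gives 1/2 Uu : 1/2 uu, so P(offspring is unaffected) = 1/2.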